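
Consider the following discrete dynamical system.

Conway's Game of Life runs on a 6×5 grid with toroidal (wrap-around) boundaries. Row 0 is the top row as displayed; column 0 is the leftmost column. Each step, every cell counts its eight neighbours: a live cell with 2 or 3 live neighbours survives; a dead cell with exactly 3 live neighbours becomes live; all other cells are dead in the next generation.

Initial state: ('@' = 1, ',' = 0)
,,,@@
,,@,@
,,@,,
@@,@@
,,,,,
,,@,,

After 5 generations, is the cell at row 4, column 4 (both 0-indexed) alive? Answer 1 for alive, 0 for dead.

0

t=0: ,,,@@
,,@,@
,,@,,
@@,@@
,,,,,
,,@,,
t=1: ,,@,@
,,@,@
,,@,,
@@@@@
@@@@@
,,,@,
t=2: ,,@,@
,@@,,
,,,,,
,,,,,
,,,,,
,,,,,
t=3: ,@@@,
,@@@,
,,,,,
,,,,,
,,,,,
,,,,,
t=4: ,@,@,
,@,@,
,,@,,
,,,,,
,,,,,
,,@,,
t=5: ,@,@,
,@,@,
,,@,,
,,,,,
,,,,,
,,@,,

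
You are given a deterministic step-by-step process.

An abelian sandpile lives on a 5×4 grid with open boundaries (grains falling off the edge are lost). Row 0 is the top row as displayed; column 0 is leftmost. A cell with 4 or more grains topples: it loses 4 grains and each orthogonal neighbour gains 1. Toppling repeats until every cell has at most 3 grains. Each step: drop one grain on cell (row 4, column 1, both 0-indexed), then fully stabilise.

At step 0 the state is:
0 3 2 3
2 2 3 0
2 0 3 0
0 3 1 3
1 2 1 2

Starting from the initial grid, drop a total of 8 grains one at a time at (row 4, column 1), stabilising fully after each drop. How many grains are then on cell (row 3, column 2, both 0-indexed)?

t=0: 0 3 2 3
2 2 3 0
2 0 3 0
0 3 1 3
1 2 1 2
t=1: 0 3 2 3
2 2 3 0
2 0 3 0
0 3 1 3
1 3 1 2
t=2: 0 3 2 3
2 2 3 0
2 1 3 0
1 0 2 3
2 1 2 2
t=3: 0 3 2 3
2 2 3 0
2 1 3 0
1 0 2 3
2 2 2 2
t=4: 0 3 2 3
2 2 3 0
2 1 3 0
1 0 2 3
2 3 2 2
t=5: 0 3 2 3
2 2 3 0
2 1 3 0
1 1 2 3
3 0 3 2
t=6: 0 3 2 3
2 2 3 0
2 1 3 0
1 1 2 3
3 1 3 2
t=7: 0 3 2 3
2 2 3 0
2 1 3 0
1 1 2 3
3 2 3 2
t=8: 0 3 2 3
2 2 3 0
2 1 3 0
1 1 2 3
3 3 3 2

2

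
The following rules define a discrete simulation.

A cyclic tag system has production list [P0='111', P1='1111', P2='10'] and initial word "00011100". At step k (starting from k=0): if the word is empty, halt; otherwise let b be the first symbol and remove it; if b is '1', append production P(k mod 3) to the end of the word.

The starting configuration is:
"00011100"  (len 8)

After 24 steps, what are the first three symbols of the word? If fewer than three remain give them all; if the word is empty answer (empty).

111

t=0: "00011100"  (len 8)
t=1: "0011100"  (len 7)
t=2: "011100"  (len 6)
t=3: "11100"  (len 5)
t=4: "1100111"  (len 7)
t=5: "1001111111"  (len 10)
t=6: "00111111110"  (len 11)
t=7: "0111111110"  (len 10)
t=8: "111111110"  (len 9)
t=9: "1111111010"  (len 10)
t=10: "111111010111"  (len 12)
t=11: "111110101111111"  (len 15)
t=12: "1111010111111110"  (len 16)
t=13: "111010111111110111"  (len 18)
t=14: "110101111111101111111"  (len 21)
t=15: "1010111111110111111110"  (len 22)
t=16: "010111111110111111110111"  (len 24)
t=17: "10111111110111111110111"  (len 23)
t=18: "011111111011111111011110"  (len 24)
t=19: "11111111011111111011110"  (len 23)
t=20: "11111110111111110111101111"  (len 26)
t=21: "111111011111111011110111110"  (len 27)
t=22: "11111011111111011110111110111"  (len 29)
t=23: "11110111111110111101111101111111"  (len 32)
t=24: "111011111111011110111110111111110"  (len 33)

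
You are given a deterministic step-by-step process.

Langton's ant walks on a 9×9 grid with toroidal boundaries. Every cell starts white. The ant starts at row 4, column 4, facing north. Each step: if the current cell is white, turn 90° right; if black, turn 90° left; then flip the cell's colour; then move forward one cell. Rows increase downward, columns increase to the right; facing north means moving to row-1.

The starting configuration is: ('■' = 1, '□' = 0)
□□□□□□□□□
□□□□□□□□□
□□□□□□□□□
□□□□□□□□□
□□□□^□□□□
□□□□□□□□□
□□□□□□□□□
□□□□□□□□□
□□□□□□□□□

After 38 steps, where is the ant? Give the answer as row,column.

0) □□□□□□□□□
□□□□□□□□□
□□□□□□□□□
□□□□□□□□□
□□□□^□□□□
□□□□□□□□□
□□□□□□□□□
□□□□□□□□□
□□□□□□□□□
1) □□□□□□□□□
□□□□□□□□□
□□□□□□□□□
□□□□□□□□□
□□□□■>□□□
□□□□□□□□□
□□□□□□□□□
□□□□□□□□□
□□□□□□□□□
2) □□□□□□□□□
□□□□□□□□□
□□□□□□□□□
□□□□□□□□□
□□□□■■□□□
□□□□□v□□□
□□□□□□□□□
□□□□□□□□□
□□□□□□□□□
3) □□□□□□□□□
□□□□□□□□□
□□□□□□□□□
□□□□□□□□□
□□□□■■□□□
□□□□<■□□□
□□□□□□□□□
□□□□□□□□□
□□□□□□□□□
4) □□□□□□□□□
□□□□□□□□□
□□□□□□□□□
□□□□□□□□□
□□□□^■□□□
□□□□■■□□□
□□□□□□□□□
□□□□□□□□□
□□□□□□□□□
5) □□□□□□□□□
□□□□□□□□□
□□□□□□□□□
□□□□□□□□□
□□□<□■□□□
□□□□■■□□□
□□□□□□□□□
□□□□□□□□□
□□□□□□□□□
6) □□□□□□□□□
□□□□□□□□□
□□□□□□□□□
□□□^□□□□□
□□□■□■□□□
□□□□■■□□□
□□□□□□□□□
□□□□□□□□□
□□□□□□□□□
7) □□□□□□□□□
□□□□□□□□□
□□□□□□□□□
□□□■>□□□□
□□□■□■□□□
□□□□■■□□□
□□□□□□□□□
□□□□□□□□□
□□□□□□□□□
8) □□□□□□□□□
□□□□□□□□□
□□□□□□□□□
□□□■■□□□□
□□□■v■□□□
□□□□■■□□□
□□□□□□□□□
□□□□□□□□□
□□□□□□□□□
9) □□□□□□□□□
□□□□□□□□□
□□□□□□□□□
□□□■■□□□□
□□□<■■□□□
□□□□■■□□□
□□□□□□□□□
□□□□□□□□□
□□□□□□□□□
10) □□□□□□□□□
□□□□□□□□□
□□□□□□□□□
□□□■■□□□□
□□□□■■□□□
□□□v■■□□□
□□□□□□□□□
□□□□□□□□□
□□□□□□□□□
11) □□□□□□□□□
□□□□□□□□□
□□□□□□□□□
□□□■■□□□□
□□□□■■□□□
□□<■■■□□□
□□□□□□□□□
□□□□□□□□□
□□□□□□□□□
12) □□□□□□□□□
□□□□□□□□□
□□□□□□□□□
□□□■■□□□□
□□^□■■□□□
□□■■■■□□□
□□□□□□□□□
□□□□□□□□□
□□□□□□□□□
13) □□□□□□□□□
□□□□□□□□□
□□□□□□□□□
□□□■■□□□□
□□■>■■□□□
□□■■■■□□□
□□□□□□□□□
□□□□□□□□□
□□□□□□□□□
14) □□□□□□□□□
□□□□□□□□□
□□□□□□□□□
□□□■■□□□□
□□■■■■□□□
□□■v■■□□□
□□□□□□□□□
□□□□□□□□□
□□□□□□□□□
15) □□□□□□□□□
□□□□□□□□□
□□□□□□□□□
□□□■■□□□□
□□■■■■□□□
□□■□>■□□□
□□□□□□□□□
□□□□□□□□□
□□□□□□□□□
16) □□□□□□□□□
□□□□□□□□□
□□□□□□□□□
□□□■■□□□□
□□■■^■□□□
□□■□□■□□□
□□□□□□□□□
□□□□□□□□□
□□□□□□□□□
17) □□□□□□□□□
□□□□□□□□□
□□□□□□□□□
□□□■■□□□□
□□■<□■□□□
□□■□□■□□□
□□□□□□□□□
□□□□□□□□□
□□□□□□□□□
18) □□□□□□□□□
□□□□□□□□□
□□□□□□□□□
□□□■■□□□□
□□■□□■□□□
□□■v□■□□□
□□□□□□□□□
□□□□□□□□□
□□□□□□□□□
19) □□□□□□□□□
□□□□□□□□□
□□□□□□□□□
□□□■■□□□□
□□■□□■□□□
□□<■□■□□□
□□□□□□□□□
□□□□□□□□□
□□□□□□□□□
20) □□□□□□□□□
□□□□□□□□□
□□□□□□□□□
□□□■■□□□□
□□■□□■□□□
□□□■□■□□□
□□v□□□□□□
□□□□□□□□□
□□□□□□□□□
21) □□□□□□□□□
□□□□□□□□□
□□□□□□□□□
□□□■■□□□□
□□■□□■□□□
□□□■□■□□□
□<■□□□□□□
□□□□□□□□□
□□□□□□□□□
22) □□□□□□□□□
□□□□□□□□□
□□□□□□□□□
□□□■■□□□□
□□■□□■□□□
□^□■□■□□□
□■■□□□□□□
□□□□□□□□□
□□□□□□□□□
23) □□□□□□□□□
□□□□□□□□□
□□□□□□□□□
□□□■■□□□□
□□■□□■□□□
□■>■□■□□□
□■■□□□□□□
□□□□□□□□□
□□□□□□□□□
24) □□□□□□□□□
□□□□□□□□□
□□□□□□□□□
□□□■■□□□□
□□■□□■□□□
□■■■□■□□□
□■v□□□□□□
□□□□□□□□□
□□□□□□□□□
25) □□□□□□□□□
□□□□□□□□□
□□□□□□□□□
□□□■■□□□□
□□■□□■□□□
□■■■□■□□□
□■□>□□□□□
□□□□□□□□□
□□□□□□□□□
26) □□□□□□□□□
□□□□□□□□□
□□□□□□□□□
□□□■■□□□□
□□■□□■□□□
□■■■□■□□□
□■□■□□□□□
□□□v□□□□□
□□□□□□□□□
27) □□□□□□□□□
□□□□□□□□□
□□□□□□□□□
□□□■■□□□□
□□■□□■□□□
□■■■□■□□□
□■□■□□□□□
□□<■□□□□□
□□□□□□□□□
28) □□□□□□□□□
□□□□□□□□□
□□□□□□□□□
□□□■■□□□□
□□■□□■□□□
□■■■□■□□□
□■^■□□□□□
□□■■□□□□□
□□□□□□□□□
29) □□□□□□□□□
□□□□□□□□□
□□□□□□□□□
□□□■■□□□□
□□■□□■□□□
□■■■□■□□□
□■■>□□□□□
□□■■□□□□□
□□□□□□□□□
30) □□□□□□□□□
□□□□□□□□□
□□□□□□□□□
□□□■■□□□□
□□■□□■□□□
□■■^□■□□□
□■■□□□□□□
□□■■□□□□□
□□□□□□□□□
31) □□□□□□□□□
□□□□□□□□□
□□□□□□□□□
□□□■■□□□□
□□■□□■□□□
□■<□□■□□□
□■■□□□□□□
□□■■□□□□□
□□□□□□□□□
32) □□□□□□□□□
□□□□□□□□□
□□□□□□□□□
□□□■■□□□□
□□■□□■□□□
□■□□□■□□□
□■v□□□□□□
□□■■□□□□□
□□□□□□□□□
33) □□□□□□□□□
□□□□□□□□□
□□□□□□□□□
□□□■■□□□□
□□■□□■□□□
□■□□□■□□□
□■□>□□□□□
□□■■□□□□□
□□□□□□□□□
34) □□□□□□□□□
□□□□□□□□□
□□□□□□□□□
□□□■■□□□□
□□■□□■□□□
□■□□□■□□□
□■□■□□□□□
□□■v□□□□□
□□□□□□□□□
35) □□□□□□□□□
□□□□□□□□□
□□□□□□□□□
□□□■■□□□□
□□■□□■□□□
□■□□□■□□□
□■□■□□□□□
□□■□>□□□□
□□□□□□□□□
36) □□□□□□□□□
□□□□□□□□□
□□□□□□□□□
□□□■■□□□□
□□■□□■□□□
□■□□□■□□□
□■□■□□□□□
□□■□■□□□□
□□□□v□□□□
37) □□□□□□□□□
□□□□□□□□□
□□□□□□□□□
□□□■■□□□□
□□■□□■□□□
□■□□□■□□□
□■□■□□□□□
□□■□■□□□□
□□□<■□□□□
38) □□□□□□□□□
□□□□□□□□□
□□□□□□□□□
□□□■■□□□□
□□■□□■□□□
□■□□□■□□□
□■□■□□□□□
□□■^■□□□□
□□□■■□□□□

7,3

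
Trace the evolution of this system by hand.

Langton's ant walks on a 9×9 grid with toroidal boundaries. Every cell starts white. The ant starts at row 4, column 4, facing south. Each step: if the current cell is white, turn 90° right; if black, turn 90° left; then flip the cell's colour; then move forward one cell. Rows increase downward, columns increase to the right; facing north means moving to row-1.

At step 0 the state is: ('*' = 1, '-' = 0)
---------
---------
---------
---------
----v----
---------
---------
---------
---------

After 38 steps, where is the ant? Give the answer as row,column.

t=0: ---------
---------
---------
---------
----v----
---------
---------
---------
---------
t=1: ---------
---------
---------
---------
---<*----
---------
---------
---------
---------
t=2: ---------
---------
---------
---^-----
---**----
---------
---------
---------
---------
t=3: ---------
---------
---------
---*>----
---**----
---------
---------
---------
---------
t=4: ---------
---------
---------
---**----
---*v----
---------
---------
---------
---------
t=5: ---------
---------
---------
---**----
---*->---
---------
---------
---------
---------
t=6: ---------
---------
---------
---**----
---*-*---
-----v---
---------
---------
---------
t=7: ---------
---------
---------
---**----
---*-*---
----<*---
---------
---------
---------
t=8: ---------
---------
---------
---**----
---*^*---
----**---
---------
---------
---------
t=9: ---------
---------
---------
---**----
---**>---
----**---
---------
---------
---------
t=10: ---------
---------
---------
---**^---
---**----
----**---
---------
---------
---------
t=11: ---------
---------
---------
---***>--
---**----
----**---
---------
---------
---------
t=12: ---------
---------
---------
---****--
---**-v--
----**---
---------
---------
---------
t=13: ---------
---------
---------
---****--
---**<*--
----**---
---------
---------
---------
t=14: ---------
---------
---------
---**^*--
---****--
----**---
---------
---------
---------
t=15: ---------
---------
---------
---*<-*--
---****--
----**---
---------
---------
---------
t=16: ---------
---------
---------
---*--*--
---*v**--
----**---
---------
---------
---------
t=17: ---------
---------
---------
---*--*--
---*->*--
----**---
---------
---------
---------
t=18: ---------
---------
---------
---*-^*--
---*--*--
----**---
---------
---------
---------
t=19: ---------
---------
---------
---*-*>--
---*--*--
----**---
---------
---------
---------
t=20: ---------
---------
------^--
---*-*---
---*--*--
----**---
---------
---------
---------
t=21: ---------
---------
------*>-
---*-*---
---*--*--
----**---
---------
---------
---------
t=22: ---------
---------
------**-
---*-*-v-
---*--*--
----**---
---------
---------
---------
t=23: ---------
---------
------**-
---*-*<*-
---*--*--
----**---
---------
---------
---------
t=24: ---------
---------
------^*-
---*-***-
---*--*--
----**---
---------
---------
---------
t=25: ---------
---------
-----<-*-
---*-***-
---*--*--
----**---
---------
---------
---------
t=26: ---------
-----^---
-----*-*-
---*-***-
---*--*--
----**---
---------
---------
---------
t=27: ---------
-----*>--
-----*-*-
---*-***-
---*--*--
----**---
---------
---------
---------
t=28: ---------
-----**--
-----*v*-
---*-***-
---*--*--
----**---
---------
---------
---------
t=29: ---------
-----**--
-----<**-
---*-***-
---*--*--
----**---
---------
---------
---------
t=30: ---------
-----**--
------**-
---*-v**-
---*--*--
----**---
---------
---------
---------
t=31: ---------
-----**--
------**-
---*-->*-
---*--*--
----**---
---------
---------
---------
t=32: ---------
-----**--
------^*-
---*---*-
---*--*--
----**---
---------
---------
---------
t=33: ---------
-----**--
-----<-*-
---*---*-
---*--*--
----**---
---------
---------
---------
t=34: ---------
-----^*--
-----*-*-
---*---*-
---*--*--
----**---
---------
---------
---------
t=35: ---------
----<-*--
-----*-*-
---*---*-
---*--*--
----**---
---------
---------
---------
t=36: ----^----
----*-*--
-----*-*-
---*---*-
---*--*--
----**---
---------
---------
---------
t=37: ----*>---
----*-*--
-----*-*-
---*---*-
---*--*--
----**---
---------
---------
---------
t=38: ----**---
----*v*--
-----*-*-
---*---*-
---*--*--
----**---
---------
---------
---------

1,5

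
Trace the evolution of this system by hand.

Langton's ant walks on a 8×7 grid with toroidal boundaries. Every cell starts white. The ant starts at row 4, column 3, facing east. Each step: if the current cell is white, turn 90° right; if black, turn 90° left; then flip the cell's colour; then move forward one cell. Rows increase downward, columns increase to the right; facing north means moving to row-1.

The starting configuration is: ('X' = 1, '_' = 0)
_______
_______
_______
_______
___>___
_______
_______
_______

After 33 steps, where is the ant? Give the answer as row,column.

3,1

0) _______
_______
_______
_______
___>___
_______
_______
_______
1) _______
_______
_______
_______
___X___
___v___
_______
_______
2) _______
_______
_______
_______
___X___
__<X___
_______
_______
3) _______
_______
_______
_______
__^X___
__XX___
_______
_______
4) _______
_______
_______
_______
__X>___
__XX___
_______
_______
5) _______
_______
_______
___^___
__X____
__XX___
_______
_______
6) _______
_______
_______
___X>__
__X____
__XX___
_______
_______
7) _______
_______
_______
___XX__
__X_v__
__XX___
_______
_______
8) _______
_______
_______
___XX__
__X<X__
__XX___
_______
_______
9) _______
_______
_______
___^X__
__XXX__
__XX___
_______
_______
10) _______
_______
_______
__<_X__
__XXX__
__XX___
_______
_______
11) _______
_______
__^____
__X_X__
__XXX__
__XX___
_______
_______
12) _______
_______
__X>___
__X_X__
__XXX__
__XX___
_______
_______
13) _______
_______
__XX___
__XvX__
__XXX__
__XX___
_______
_______
14) _______
_______
__XX___
__<XX__
__XXX__
__XX___
_______
_______
15) _______
_______
__XX___
___XX__
__vXX__
__XX___
_______
_______
16) _______
_______
__XX___
___XX__
___>X__
__XX___
_______
_______
17) _______
_______
__XX___
___^X__
____X__
__XX___
_______
_______
18) _______
_______
__XX___
__<_X__
____X__
__XX___
_______
_______
19) _______
_______
__^X___
__X_X__
____X__
__XX___
_______
_______
20) _______
_______
_<_X___
__X_X__
____X__
__XX___
_______
_______
21) _______
_^_____
_X_X___
__X_X__
____X__
__XX___
_______
_______
22) _______
_X>____
_X_X___
__X_X__
____X__
__XX___
_______
_______
23) _______
_XX____
_XvX___
__X_X__
____X__
__XX___
_______
_______
24) _______
_XX____
_<XX___
__X_X__
____X__
__XX___
_______
_______
25) _______
_XX____
__XX___
_vX_X__
____X__
__XX___
_______
_______
26) _______
_XX____
__XX___
<XX_X__
____X__
__XX___
_______
_______
27) _______
_XX____
^_XX___
XXX_X__
____X__
__XX___
_______
_______
28) _______
_XX____
X>XX___
XXX_X__
____X__
__XX___
_______
_______
29) _______
_XX____
XXXX___
XvX_X__
____X__
__XX___
_______
_______
30) _______
_XX____
XXXX___
X_>_X__
____X__
__XX___
_______
_______
31) _______
_XX____
XX^X___
X___X__
____X__
__XX___
_______
_______
32) _______
_XX____
X<_X___
X___X__
____X__
__XX___
_______
_______
33) _______
_XX____
X__X___
Xv__X__
____X__
__XX___
_______
_______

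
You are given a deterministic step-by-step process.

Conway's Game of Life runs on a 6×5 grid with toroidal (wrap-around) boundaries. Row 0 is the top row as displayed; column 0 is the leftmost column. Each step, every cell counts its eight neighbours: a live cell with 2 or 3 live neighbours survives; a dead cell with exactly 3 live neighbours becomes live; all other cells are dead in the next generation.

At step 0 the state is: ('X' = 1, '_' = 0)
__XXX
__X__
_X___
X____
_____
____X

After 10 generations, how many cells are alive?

3

t=0: __XXX
__X__
_X___
X____
_____
____X
t=1: __X_X
_XX__
_X___
_____
_____
____X
t=2: XXX__
XXXX_
_XX__
_____
_____
___X_
t=3: X____
___XX
X__X_
_____
_____
_XX__
t=4: XXXXX
X__X_
___X_
_____
_____
_X___
t=5: ___X_
X____
____X
_____
_____
_X_XX
t=6: X_XX_
____X
_____
_____
_____
__XXX
t=7: XXX__
___XX
_____
_____
___X_
_XX_X
t=8: _____
XXXXX
_____
_____
__XX_
____X
t=9: _XX__
XXXXX
XXXXX
_____
___X_
___X_
t=10: _____
_____
_____
XX___
_____
___X_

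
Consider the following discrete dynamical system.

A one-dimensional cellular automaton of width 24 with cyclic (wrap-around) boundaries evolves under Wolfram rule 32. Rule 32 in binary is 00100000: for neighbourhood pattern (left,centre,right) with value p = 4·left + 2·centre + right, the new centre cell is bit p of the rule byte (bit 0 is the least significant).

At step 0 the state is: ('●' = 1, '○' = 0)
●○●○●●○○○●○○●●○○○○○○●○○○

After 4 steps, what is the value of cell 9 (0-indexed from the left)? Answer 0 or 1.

0

0) ●○●○●●○○○●○○●●○○○○○○●○○○
1) ○●○●○○○○○○○○○○○○○○○○○○○○
2) ○○●○○○○○○○○○○○○○○○○○○○○○
3) ○○○○○○○○○○○○○○○○○○○○○○○○
4) ○○○○○○○○○○○○○○○○○○○○○○○○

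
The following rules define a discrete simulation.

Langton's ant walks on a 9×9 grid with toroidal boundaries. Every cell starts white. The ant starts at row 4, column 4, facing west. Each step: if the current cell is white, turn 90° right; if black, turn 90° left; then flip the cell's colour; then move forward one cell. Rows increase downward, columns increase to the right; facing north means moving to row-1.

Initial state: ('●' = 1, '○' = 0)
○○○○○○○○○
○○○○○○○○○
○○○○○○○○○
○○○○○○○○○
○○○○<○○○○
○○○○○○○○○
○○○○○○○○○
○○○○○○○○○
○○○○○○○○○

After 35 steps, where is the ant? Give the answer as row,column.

gen 0: ○○○○○○○○○
○○○○○○○○○
○○○○○○○○○
○○○○○○○○○
○○○○<○○○○
○○○○○○○○○
○○○○○○○○○
○○○○○○○○○
○○○○○○○○○
gen 1: ○○○○○○○○○
○○○○○○○○○
○○○○○○○○○
○○○○^○○○○
○○○○●○○○○
○○○○○○○○○
○○○○○○○○○
○○○○○○○○○
○○○○○○○○○
gen 2: ○○○○○○○○○
○○○○○○○○○
○○○○○○○○○
○○○○●>○○○
○○○○●○○○○
○○○○○○○○○
○○○○○○○○○
○○○○○○○○○
○○○○○○○○○
gen 3: ○○○○○○○○○
○○○○○○○○○
○○○○○○○○○
○○○○●●○○○
○○○○●v○○○
○○○○○○○○○
○○○○○○○○○
○○○○○○○○○
○○○○○○○○○
gen 4: ○○○○○○○○○
○○○○○○○○○
○○○○○○○○○
○○○○●●○○○
○○○○<●○○○
○○○○○○○○○
○○○○○○○○○
○○○○○○○○○
○○○○○○○○○
gen 5: ○○○○○○○○○
○○○○○○○○○
○○○○○○○○○
○○○○●●○○○
○○○○○●○○○
○○○○v○○○○
○○○○○○○○○
○○○○○○○○○
○○○○○○○○○
gen 6: ○○○○○○○○○
○○○○○○○○○
○○○○○○○○○
○○○○●●○○○
○○○○○●○○○
○○○<●○○○○
○○○○○○○○○
○○○○○○○○○
○○○○○○○○○
gen 7: ○○○○○○○○○
○○○○○○○○○
○○○○○○○○○
○○○○●●○○○
○○○^○●○○○
○○○●●○○○○
○○○○○○○○○
○○○○○○○○○
○○○○○○○○○
gen 8: ○○○○○○○○○
○○○○○○○○○
○○○○○○○○○
○○○○●●○○○
○○○●>●○○○
○○○●●○○○○
○○○○○○○○○
○○○○○○○○○
○○○○○○○○○
gen 9: ○○○○○○○○○
○○○○○○○○○
○○○○○○○○○
○○○○●●○○○
○○○●●●○○○
○○○●v○○○○
○○○○○○○○○
○○○○○○○○○
○○○○○○○○○
gen 10: ○○○○○○○○○
○○○○○○○○○
○○○○○○○○○
○○○○●●○○○
○○○●●●○○○
○○○●○>○○○
○○○○○○○○○
○○○○○○○○○
○○○○○○○○○
gen 11: ○○○○○○○○○
○○○○○○○○○
○○○○○○○○○
○○○○●●○○○
○○○●●●○○○
○○○●○●○○○
○○○○○v○○○
○○○○○○○○○
○○○○○○○○○
gen 12: ○○○○○○○○○
○○○○○○○○○
○○○○○○○○○
○○○○●●○○○
○○○●●●○○○
○○○●○●○○○
○○○○<●○○○
○○○○○○○○○
○○○○○○○○○
gen 13: ○○○○○○○○○
○○○○○○○○○
○○○○○○○○○
○○○○●●○○○
○○○●●●○○○
○○○●^●○○○
○○○○●●○○○
○○○○○○○○○
○○○○○○○○○
gen 14: ○○○○○○○○○
○○○○○○○○○
○○○○○○○○○
○○○○●●○○○
○○○●●●○○○
○○○●●>○○○
○○○○●●○○○
○○○○○○○○○
○○○○○○○○○
gen 15: ○○○○○○○○○
○○○○○○○○○
○○○○○○○○○
○○○○●●○○○
○○○●●^○○○
○○○●●○○○○
○○○○●●○○○
○○○○○○○○○
○○○○○○○○○
gen 16: ○○○○○○○○○
○○○○○○○○○
○○○○○○○○○
○○○○●●○○○
○○○●<○○○○
○○○●●○○○○
○○○○●●○○○
○○○○○○○○○
○○○○○○○○○
gen 17: ○○○○○○○○○
○○○○○○○○○
○○○○○○○○○
○○○○●●○○○
○○○●○○○○○
○○○●v○○○○
○○○○●●○○○
○○○○○○○○○
○○○○○○○○○
gen 18: ○○○○○○○○○
○○○○○○○○○
○○○○○○○○○
○○○○●●○○○
○○○●○○○○○
○○○●○>○○○
○○○○●●○○○
○○○○○○○○○
○○○○○○○○○
gen 19: ○○○○○○○○○
○○○○○○○○○
○○○○○○○○○
○○○○●●○○○
○○○●○○○○○
○○○●○●○○○
○○○○●v○○○
○○○○○○○○○
○○○○○○○○○
gen 20: ○○○○○○○○○
○○○○○○○○○
○○○○○○○○○
○○○○●●○○○
○○○●○○○○○
○○○●○●○○○
○○○○●○>○○
○○○○○○○○○
○○○○○○○○○
gen 21: ○○○○○○○○○
○○○○○○○○○
○○○○○○○○○
○○○○●●○○○
○○○●○○○○○
○○○●○●○○○
○○○○●○●○○
○○○○○○v○○
○○○○○○○○○
gen 22: ○○○○○○○○○
○○○○○○○○○
○○○○○○○○○
○○○○●●○○○
○○○●○○○○○
○○○●○●○○○
○○○○●○●○○
○○○○○<●○○
○○○○○○○○○
gen 23: ○○○○○○○○○
○○○○○○○○○
○○○○○○○○○
○○○○●●○○○
○○○●○○○○○
○○○●○●○○○
○○○○●^●○○
○○○○○●●○○
○○○○○○○○○
gen 24: ○○○○○○○○○
○○○○○○○○○
○○○○○○○○○
○○○○●●○○○
○○○●○○○○○
○○○●○●○○○
○○○○●●>○○
○○○○○●●○○
○○○○○○○○○
gen 25: ○○○○○○○○○
○○○○○○○○○
○○○○○○○○○
○○○○●●○○○
○○○●○○○○○
○○○●○●^○○
○○○○●●○○○
○○○○○●●○○
○○○○○○○○○
gen 26: ○○○○○○○○○
○○○○○○○○○
○○○○○○○○○
○○○○●●○○○
○○○●○○○○○
○○○●○●●>○
○○○○●●○○○
○○○○○●●○○
○○○○○○○○○
gen 27: ○○○○○○○○○
○○○○○○○○○
○○○○○○○○○
○○○○●●○○○
○○○●○○○○○
○○○●○●●●○
○○○○●●○v○
○○○○○●●○○
○○○○○○○○○
gen 28: ○○○○○○○○○
○○○○○○○○○
○○○○○○○○○
○○○○●●○○○
○○○●○○○○○
○○○●○●●●○
○○○○●●<●○
○○○○○●●○○
○○○○○○○○○
gen 29: ○○○○○○○○○
○○○○○○○○○
○○○○○○○○○
○○○○●●○○○
○○○●○○○○○
○○○●○●^●○
○○○○●●●●○
○○○○○●●○○
○○○○○○○○○
gen 30: ○○○○○○○○○
○○○○○○○○○
○○○○○○○○○
○○○○●●○○○
○○○●○○○○○
○○○●○<○●○
○○○○●●●●○
○○○○○●●○○
○○○○○○○○○
gen 31: ○○○○○○○○○
○○○○○○○○○
○○○○○○○○○
○○○○●●○○○
○○○●○○○○○
○○○●○○○●○
○○○○●v●●○
○○○○○●●○○
○○○○○○○○○
gen 32: ○○○○○○○○○
○○○○○○○○○
○○○○○○○○○
○○○○●●○○○
○○○●○○○○○
○○○●○○○●○
○○○○●○>●○
○○○○○●●○○
○○○○○○○○○
gen 33: ○○○○○○○○○
○○○○○○○○○
○○○○○○○○○
○○○○●●○○○
○○○●○○○○○
○○○●○○^●○
○○○○●○○●○
○○○○○●●○○
○○○○○○○○○
gen 34: ○○○○○○○○○
○○○○○○○○○
○○○○○○○○○
○○○○●●○○○
○○○●○○○○○
○○○●○○●>○
○○○○●○○●○
○○○○○●●○○
○○○○○○○○○
gen 35: ○○○○○○○○○
○○○○○○○○○
○○○○○○○○○
○○○○●●○○○
○○○●○○○^○
○○○●○○●○○
○○○○●○○●○
○○○○○●●○○
○○○○○○○○○

4,7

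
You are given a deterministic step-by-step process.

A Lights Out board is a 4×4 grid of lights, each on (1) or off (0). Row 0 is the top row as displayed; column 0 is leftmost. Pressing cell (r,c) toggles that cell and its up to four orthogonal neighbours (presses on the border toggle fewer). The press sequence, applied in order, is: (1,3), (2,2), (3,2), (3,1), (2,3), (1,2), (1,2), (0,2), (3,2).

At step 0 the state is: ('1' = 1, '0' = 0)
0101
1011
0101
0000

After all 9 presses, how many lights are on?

step 0: 0101
1011
0101
0000
step 1: 0100
1000
0100
0000
step 2: 0100
1010
0011
0010
step 3: 0100
1010
0001
0101
step 4: 0100
1010
0101
1011
step 5: 0100
1011
0110
1010
step 6: 0110
1100
0100
1010
step 7: 0100
1011
0110
1010
step 8: 0011
1001
0110
1010
step 9: 0011
1001
0100
1101

8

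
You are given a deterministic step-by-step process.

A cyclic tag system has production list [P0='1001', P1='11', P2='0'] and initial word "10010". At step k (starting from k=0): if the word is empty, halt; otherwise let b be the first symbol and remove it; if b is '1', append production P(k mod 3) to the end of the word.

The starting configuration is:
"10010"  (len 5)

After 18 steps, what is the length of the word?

9

step 0: "10010"  (len 5)
step 1: "00101001"  (len 8)
step 2: "0101001"  (len 7)
step 3: "101001"  (len 6)
step 4: "010011001"  (len 9)
step 5: "10011001"  (len 8)
step 6: "00110010"  (len 8)
step 7: "0110010"  (len 7)
step 8: "110010"  (len 6)
step 9: "100100"  (len 6)
step 10: "001001001"  (len 9)
step 11: "01001001"  (len 8)
step 12: "1001001"  (len 7)
step 13: "0010011001"  (len 10)
step 14: "010011001"  (len 9)
step 15: "10011001"  (len 8)
step 16: "00110011001"  (len 11)
step 17: "0110011001"  (len 10)
step 18: "110011001"  (len 9)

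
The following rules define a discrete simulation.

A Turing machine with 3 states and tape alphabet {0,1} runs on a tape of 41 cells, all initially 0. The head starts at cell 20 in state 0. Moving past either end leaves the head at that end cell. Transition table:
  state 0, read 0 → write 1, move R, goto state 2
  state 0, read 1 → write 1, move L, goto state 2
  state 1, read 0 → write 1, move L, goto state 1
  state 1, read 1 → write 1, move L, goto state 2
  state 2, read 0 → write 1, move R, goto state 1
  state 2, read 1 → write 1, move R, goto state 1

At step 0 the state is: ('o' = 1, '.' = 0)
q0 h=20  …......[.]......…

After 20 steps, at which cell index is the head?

[0] q0 h=20  …......[.]......…
[1] q2 h=21  ….....o[.]......…
[2] q1 h=22  …....oo[.]......…
[3] q1 h=21  ….....o[o]o.....…
[4] q2 h=20  …......[o]oo....…
[5] q1 h=21  ….....o[o]o.....…
[6] q2 h=20  …......[o]oo....…
[7] q1 h=21  ….....o[o]o.....…
[8] q2 h=20  …......[o]oo....…
[9] q1 h=21  ….....o[o]o.....…
[10] q2 h=20  …......[o]oo....…
[11] q1 h=21  ….....o[o]o.....…
[12] q2 h=20  …......[o]oo....…
[13] q1 h=21  ….....o[o]o.....…
[14] q2 h=20  …......[o]oo....…
[15] q1 h=21  ….....o[o]o.....…
[16] q2 h=20  …......[o]oo....…
[17] q1 h=21  ….....o[o]o.....…
[18] q2 h=20  …......[o]oo....…
[19] q1 h=21  ….....o[o]o.....…
[20] q2 h=20  …......[o]oo....…

20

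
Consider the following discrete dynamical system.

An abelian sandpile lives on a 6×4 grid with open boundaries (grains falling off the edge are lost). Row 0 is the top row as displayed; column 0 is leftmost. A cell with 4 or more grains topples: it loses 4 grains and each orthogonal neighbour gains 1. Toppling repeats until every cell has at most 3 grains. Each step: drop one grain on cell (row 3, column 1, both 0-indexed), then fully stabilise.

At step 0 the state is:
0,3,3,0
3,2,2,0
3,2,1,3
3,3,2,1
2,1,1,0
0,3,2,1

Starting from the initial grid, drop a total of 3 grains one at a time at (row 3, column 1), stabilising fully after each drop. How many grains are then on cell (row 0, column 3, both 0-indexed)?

1

gen 0: 0,3,3,0
3,2,2,0
3,2,1,3
3,3,2,1
2,1,1,0
0,3,2,1
gen 1: 2,1,1,1
1,2,0,1
2,1,3,3
1,2,3,1
3,2,1,0
0,3,2,1
gen 2: 2,1,1,1
1,2,0,1
2,1,3,3
1,3,3,1
3,2,1,0
0,3,2,1
gen 3: 2,1,1,1
1,2,1,2
2,3,1,0
2,1,1,3
3,3,2,0
0,3,2,1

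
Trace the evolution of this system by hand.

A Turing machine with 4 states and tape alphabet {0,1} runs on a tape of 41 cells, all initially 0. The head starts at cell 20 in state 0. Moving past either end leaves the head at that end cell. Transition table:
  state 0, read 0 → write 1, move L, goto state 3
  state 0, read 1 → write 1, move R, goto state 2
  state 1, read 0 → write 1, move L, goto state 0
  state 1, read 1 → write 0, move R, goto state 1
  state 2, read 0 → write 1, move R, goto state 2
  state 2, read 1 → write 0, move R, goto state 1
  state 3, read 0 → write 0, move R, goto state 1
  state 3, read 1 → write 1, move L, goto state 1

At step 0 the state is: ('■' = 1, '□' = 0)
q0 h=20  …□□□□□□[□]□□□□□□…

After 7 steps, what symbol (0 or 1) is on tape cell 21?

gen 0: q0 h=20  …□□□□□□[□]□□□□□□…
gen 1: q3 h=19  …□□□□□□[□]■□□□□□…
gen 2: q1 h=20  …□□□□□□[■]□□□□□□…
gen 3: q1 h=21  …□□□□□□[□]□□□□□□…
gen 4: q0 h=20  …□□□□□□[□]■□□□□□…
gen 5: q3 h=19  …□□□□□□[□]■■□□□□…
gen 6: q1 h=20  …□□□□□□[■]■□□□□□…
gen 7: q1 h=21  …□□□□□□[■]□□□□□□…

1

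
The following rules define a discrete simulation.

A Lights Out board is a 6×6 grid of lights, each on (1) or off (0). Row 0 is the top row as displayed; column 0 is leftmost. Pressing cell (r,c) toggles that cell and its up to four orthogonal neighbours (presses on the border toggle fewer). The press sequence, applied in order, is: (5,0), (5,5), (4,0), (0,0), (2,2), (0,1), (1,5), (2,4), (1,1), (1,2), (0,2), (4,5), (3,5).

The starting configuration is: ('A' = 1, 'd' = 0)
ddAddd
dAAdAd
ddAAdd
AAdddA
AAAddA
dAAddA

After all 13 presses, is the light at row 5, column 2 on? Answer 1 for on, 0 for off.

1

k=0  ddAddd
dAAdAd
ddAAdd
AAdddA
AAAddA
dAAddA
k=1  ddAddd
dAAdAd
ddAAdd
AAdddA
dAAddA
AdAddA
k=2  ddAddd
dAAdAd
ddAAdd
AAdddA
dAAddd
AdAdAd
k=3  ddAddd
dAAdAd
ddAAdd
dAdddA
AdAddd
ddAdAd
k=4  AAAddd
AAAdAd
ddAAdd
dAdddA
AdAddd
ddAdAd
k=5  AAAddd
AAddAd
dAdddd
dAAddA
AdAddd
ddAdAd
k=6  dddddd
AdddAd
dAdddd
dAAddA
AdAddd
ddAdAd
k=7  dddddA
AddddA
dAdddA
dAAddA
AdAddd
ddAdAd
k=8  dddddA
AdddAA
dAdAAd
dAAdAA
AdAddd
ddAdAd
k=9  dAdddA
dAAdAA
dddAAd
dAAdAA
AdAddd
ddAdAd
k=10  dAAddA
dddAAA
ddAAAd
dAAdAA
AdAddd
ddAdAd
k=11  dddAdA
ddAAAA
ddAAAd
dAAdAA
AdAddd
ddAdAd
k=12  dddAdA
ddAAAA
ddAAAd
dAAdAd
AdAdAA
ddAdAA
k=13  dddAdA
ddAAAA
ddAAAA
dAAddA
AdAdAd
ddAdAA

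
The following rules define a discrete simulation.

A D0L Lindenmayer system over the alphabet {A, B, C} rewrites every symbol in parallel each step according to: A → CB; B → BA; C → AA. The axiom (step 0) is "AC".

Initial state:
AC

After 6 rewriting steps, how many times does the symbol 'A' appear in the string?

step 0: AC
step 1: CBAA
step 2: AABACBCB
step 3: CBCBBACBAABAAABA
step 4: AABAAABABACBAABACBCBBACBCBCBBACB
step 5: CBCBBACBCBCBBACBBACBAABACBCBBACBAABAAABABACBAABAAABAAABABACBAABA
step 6: AABAAABABACBAABAAABAAABABACBAABABACBAABACBCBBACBAABAAABABA…CBCBCBBACBBACBAABACBCBBACBCBCBBACBCBCBBACBBACBAABACBCBBACB  (len 128)

49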